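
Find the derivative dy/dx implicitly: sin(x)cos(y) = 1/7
Take d/dx of both sides. Since y is implicitly a function of x, the chain rule attaches a y' = dy/dx factor whenever we differentiate through y.

Set F(x, y) = (left side) − (right side), so the curve is F = 0. Differentiating each term of F:
  d/dx[sin(x)·cos(y)] = -y'·sin(x)·sin(y) + cos(x)·cos(y)
  d/dx[-1/7] = 0

Collecting, the y'-free part is the partial derivative in x and the y' coefficient is the partial derivative in y:
  ∂F/∂x = cos(x)·cos(y)
  ∂F/∂y = -sin(x)·sin(y)

so d/dx[F(x, y(x))] = ∂F/∂x + (∂F/∂y)·y' = 0. Rearranging,
  dy/dx = -(∂F/∂x)/(∂F/∂y) = -(cos(x)·cos(y))/(-sin(x)·sin(y)) = 1/(tan(x)·tan(y))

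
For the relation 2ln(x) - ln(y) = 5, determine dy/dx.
Differentiate both sides with respect to x, treating y as y(x). By the chain rule, any term containing y contributes a factor of y' = dy/dx when we differentiate it.

Move every term to one side and write the relation as F(x, y) = 0. Term by term,
  d/dx[2ln(x)] = 2/x
  d/dx[-ln(y)] = -y'/y
  d/dx[-5] = 0

The pieces without y' make up ∂F/∂x and the coefficient of y' is ∂F/∂y:
  ∂F/∂x = 2/x,
  ∂F/∂y = -1/y.

Since d/dx[F] = ∂F/∂x + (∂F/∂y)·y' = 0, solve for y':
  (∂F/∂y)·y' = -∂F/∂x
  dy/dx = -(∂F/∂x)/(∂F/∂y) = -(2/x)/(-1/y) = 2y/x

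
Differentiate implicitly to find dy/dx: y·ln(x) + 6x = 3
Apply d/dx to both sides, remembering that y depends on x. Each occurrence of y therefore brings in a y' = dy/dx via the chain rule.

With F(x, y) equal to the left-hand side minus the right, differentiate F term by term:
  d/dx[6x] = 6
  d/dx[y·ln(x)] = y'·ln(x) + y/x
  d/dx[-3] = 0
Adding these up, d/dx[F] = 0 becomes
  (6 + y/x) + (ln(x))·y' = 0,
so isolating y',
  dy/dx = -(6 + y/x)/(ln(x))
        = -((6x + y)/x)/(ln(x)) = (-6x - y)/(x·ln(x))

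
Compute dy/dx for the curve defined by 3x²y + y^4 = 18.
Apply d/dx to both sides, remembering that y depends on x. Each occurrence of y therefore brings in a y' = dy/dx via the chain rule.

With F(x, y) equal to the left-hand side minus the right, differentiate F term by term:
  d/dx[3x^2y] = 3x^2·y' + 6xy
  d/dx[y^4] = 4y^3·y'
  d/dx[-18] = 0
Adding these up, d/dx[F] = 0 becomes
  (6xy) + (3x^2 + 4y^3)·y' = 0,
so isolating y',
  dy/dx = -(6xy)/(3x^2 + 4y^3) = -6xy/(3x^2 + 4y^3)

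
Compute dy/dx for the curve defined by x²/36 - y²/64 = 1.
Take d/dx of both sides. Since y is implicitly a function of x, the chain rule attaches a y' = dy/dx factor whenever we differentiate through y.

Set F(x, y) = (left side) − (right side), so the curve is F = 0. Differentiating each term of F:
  d/dx[x^2/36] = x/18
  d/dx[-y^2/64] = -y·y'/32
  d/dx[-1] = 0

Collecting, the y'-free part is the partial derivative in x and the y' coefficient is the partial derivative in y:
  ∂F/∂x = x/18
  ∂F/∂y = -y/32

so d/dx[F(x, y(x))] = ∂F/∂x + (∂F/∂y)·y' = 0. Rearranging,
  dy/dx = -(∂F/∂x)/(∂F/∂y) = -(x/18)/(-y/32) = 16x/(9y)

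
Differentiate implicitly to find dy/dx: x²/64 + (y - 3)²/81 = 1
Differentiate both sides with respect to x, treating y as y(x). By the chain rule, any term containing y contributes a factor of y' = dy/dx when we differentiate it.

Move every term to one side and write the relation as F(x, y) = 0. Term by term,
  d/dx[x^2/64] = x/32
  d/dx[(y - 3)^2/81] = 2·y'(y - 3)/81
  d/dx[-1] = 0

The pieces without y' make up ∂F/∂x and the coefficient of y' is ∂F/∂y:
  ∂F/∂x = x/32,
  ∂F/∂y = 2y/81 - 2/27.

Since d/dx[F] = ∂F/∂x + (∂F/∂y)·y' = 0, solve for y':
  (∂F/∂y)·y' = -∂F/∂x
  dy/dx = -(∂F/∂x)/(∂F/∂y) = -(x/32)/(2y/81 - 2/27)
        = -(x/32)/(2(y - 3)/81) = -81x/(64y - 192)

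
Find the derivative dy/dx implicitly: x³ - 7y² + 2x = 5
Differentiate the relation implicitly: treat y = y(x) and apply the chain rule, so every y-derivative picks up a y' = dy/dx factor.

With everything moved to the left-hand side, differentiate term by term:
  d/dx[x^3] = 3x^2
  d/dx[2x] = 2
  d/dx[-7y^2] = -14y·y'
  d/dx[-5] = 0

Separating the contributions that come from x directly and those that come through y:
  without y':      3x^2 + 2
  multiplying y':  -14y

so (3x^2 + 2) + (-14y)·y' = 0, and therefore
  dy/dx = -(3x^2 + 2)/(-14y) = (3x^2 + 2)/(14y)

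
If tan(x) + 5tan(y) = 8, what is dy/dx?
Differentiate both sides with respect to x, treating y as y(x). By the chain rule, any term containing y contributes a factor of y' = dy/dx when we differentiate it.

Move every term to one side and write the relation as F(x, y) = 0. Term by term,
  d/dx[tan(x)] = tan(x)^2 + 1
  d/dx[5tan(y)] = 5·y'(tan(y)^2 + 1)
  d/dx[-8] = 0

The pieces without y' make up ∂F/∂x and the coefficient of y' is ∂F/∂y:
  ∂F/∂x = tan(x)^2 + 1,
  ∂F/∂y = 5tan(y)^2 + 5.

Since d/dx[F] = ∂F/∂x + (∂F/∂y)·y' = 0, solve for y':
  (∂F/∂y)·y' = -∂F/∂x
  dy/dx = -(∂F/∂x)/(∂F/∂y) = -(tan(x)^2 + 1)/(5tan(y)^2 + 5) = -cos(y)^2/(5cos(x)^2)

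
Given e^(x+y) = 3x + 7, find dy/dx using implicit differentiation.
Differentiate the relation implicitly: treat y = y(x) and apply the chain rule, so every y-derivative picks up a y' = dy/dx factor.

With everything moved to the left-hand side, differentiate term by term:
  d/dx[-3x] = -3
  d/dx[e^(x + y)] = (y' + 1)·e^(x + y)
  d/dx[-7] = 0

Separating the contributions that come from x directly and those that come through y:
  without y':      e^(x + y) - 3
  multiplying y':  e^(x + y)

so (e^(x + y) - 3) + (e^(x + y))·y' = 0, and therefore
  dy/dx = -(e^(x + y) - 3)/(e^(x + y)) = 3e^(-x - y) - 1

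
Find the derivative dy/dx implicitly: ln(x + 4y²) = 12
Differentiate both sides with respect to x, treating y as y(x). By the chain rule, any term containing y contributes a factor of y' = dy/dx when we differentiate it.

Move every term to one side and write the relation as F(x, y) = 0. Term by term,
  d/dx[ln(x + 4y^2)] = (8y·y' + 1)/(x + 4y^2)
  d/dx[-12] = 0

The pieces without y' make up ∂F/∂x and the coefficient of y' is ∂F/∂y:
  ∂F/∂x = 1/(x + 4y^2),
  ∂F/∂y = 8y/(x + 4y^2).

Since d/dx[F] = ∂F/∂x + (∂F/∂y)·y' = 0, solve for y':
  (∂F/∂y)·y' = -∂F/∂x
  dy/dx = -(∂F/∂x)/(∂F/∂y) = -(1/(x + 4y^2))/(8y/(x + 4y^2)) = -1/(8y)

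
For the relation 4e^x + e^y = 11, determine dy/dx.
Differentiate both sides with respect to x, treating y as y(x). By the chain rule, any term containing y contributes a factor of y' = dy/dx when we differentiate it.

Move every term to one side and write the relation as F(x, y) = 0. Term by term,
  d/dx[4e^(x)] = 4e^(x)
  d/dx[e^(y)] = y'·e^(y)
  d/dx[-11] = 0

The pieces without y' make up ∂F/∂x and the coefficient of y' is ∂F/∂y:
  ∂F/∂x = 4e^(x),
  ∂F/∂y = e^(y).

Since d/dx[F] = ∂F/∂x + (∂F/∂y)·y' = 0, solve for y':
  (∂F/∂y)·y' = -∂F/∂x
  dy/dx = -(∂F/∂x)/(∂F/∂y) = -(4e^(x))/(e^(y)) = -4e^(x - y)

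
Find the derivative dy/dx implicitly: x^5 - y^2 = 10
Differentiate the relation implicitly: treat y = y(x) and apply the chain rule, so every y-derivative picks up a y' = dy/dx factor.

With everything moved to the left-hand side, differentiate term by term:
  d/dx[x^5] = 5x^4
  d/dx[-y^2] = -2y·y'
  d/dx[-10] = 0

Separating the contributions that come from x directly and those that come through y:
  without y':      5x^4
  multiplying y':  -2y

so (5x^4) + (-2y)·y' = 0, and therefore
  dy/dx = -(5x^4)/(-2y) = 5x^4/(2y)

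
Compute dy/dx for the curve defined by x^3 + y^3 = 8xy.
Take d/dx of both sides. Since y is implicitly a function of x, the chain rule attaches a y' = dy/dx factor whenever we differentiate through y.

Set F(x, y) = (left side) − (right side), so the curve is F = 0. Differentiating each term of F:
  d/dx[x^3] = 3x^2
  d/dx[-8xy] = -8x·y' - 8y
  d/dx[y^3] = 3y^2·y'

Collecting, the y'-free part is the partial derivative in x and the y' coefficient is the partial derivative in y:
  ∂F/∂x = 3x^2 - 8y
  ∂F/∂y = -8x + 3y^2

so d/dx[F(x, y(x))] = ∂F/∂x + (∂F/∂y)·y' = 0. Rearranging,
  dy/dx = -(∂F/∂x)/(∂F/∂y) = -(3x^2 - 8y)/(-8x + 3y^2) = (3x^2 - 8y)/(8x - 3y^2)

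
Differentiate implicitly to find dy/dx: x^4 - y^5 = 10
Apply d/dx to both sides, remembering that y depends on x. Each occurrence of y therefore brings in a y' = dy/dx via the chain rule.

With F(x, y) equal to the left-hand side minus the right, differentiate F term by term:
  d/dx[x^4] = 4x^3
  d/dx[-y^5] = -5y^4·y'
  d/dx[-10] = 0
Adding these up, d/dx[F] = 0 becomes
  (4x^3) + (-5y^4)·y' = 0,
so isolating y',
  dy/dx = -(4x^3)/(-5y^4) = 4x^3/(5y^4)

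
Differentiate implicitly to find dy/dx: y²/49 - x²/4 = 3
Differentiate both sides with respect to x, treating y as y(x). By the chain rule, any term containing y contributes a factor of y' = dy/dx when we differentiate it.

Move every term to one side and write the relation as F(x, y) = 0. Term by term,
  d/dx[-x^2/4] = -x/2
  d/dx[y^2/49] = 2y·y'/49
  d/dx[-3] = 0

The pieces without y' make up ∂F/∂x and the coefficient of y' is ∂F/∂y:
  ∂F/∂x = -x/2,
  ∂F/∂y = 2y/49.

Since d/dx[F] = ∂F/∂x + (∂F/∂y)·y' = 0, solve for y':
  (∂F/∂y)·y' = -∂F/∂x
  dy/dx = -(∂F/∂x)/(∂F/∂y) = -(-x/2)/(2y/49) = 49x/(4y)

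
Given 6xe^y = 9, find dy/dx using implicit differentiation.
Differentiate both sides with respect to x, treating y as y(x). By the chain rule, any term containing y contributes a factor of y' = dy/dx when we differentiate it.

Move every term to one side and write the relation as F(x, y) = 0. Term by term,
  d/dx[6x·e^(y)] = 6x·y'·e^(y) + 6e^(y)
  d/dx[-9] = 0

The pieces without y' make up ∂F/∂x and the coefficient of y' is ∂F/∂y:
  ∂F/∂x = 6e^(y),
  ∂F/∂y = 6x·e^(y).

Since d/dx[F] = ∂F/∂x + (∂F/∂y)·y' = 0, solve for y':
  (∂F/∂y)·y' = -∂F/∂x
  dy/dx = -(∂F/∂x)/(∂F/∂y) = -(6e^(y))/(6x·e^(y)) = -1/x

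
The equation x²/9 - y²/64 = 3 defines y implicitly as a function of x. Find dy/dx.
Apply d/dx to both sides, remembering that y depends on x. Each occurrence of y therefore brings in a y' = dy/dx via the chain rule.

With F(x, y) equal to the left-hand side minus the right, differentiate F term by term:
  d/dx[x^2/9] = 2x/9
  d/dx[-y^2/64] = -y·y'/32
  d/dx[-3] = 0
Adding these up, d/dx[F] = 0 becomes
  (2x/9) + (-y/32)·y' = 0,
so isolating y',
  dy/dx = -(2x/9)/(-y/32) = 64x/(9y)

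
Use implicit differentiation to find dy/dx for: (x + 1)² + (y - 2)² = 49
Differentiate the relation implicitly: treat y = y(x) and apply the chain rule, so every y-derivative picks up a y' = dy/dx factor.

With everything moved to the left-hand side, differentiate term by term:
  d/dx[(x + 1)^2] = 2x + 2
  d/dx[(y - 2)^2] = 2·y'(y - 2)
  d/dx[-49] = 0

Separating the contributions that come from x directly and those that come through y:
  without y':      2x + 2
  multiplying y':  2y - 4

so (2x + 2) + (2y - 4)·y' = 0, and therefore
  dy/dx = -(2x + 2)/(2y - 4) = (-x - 1)/(y - 2)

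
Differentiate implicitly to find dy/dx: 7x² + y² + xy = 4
Take d/dx of both sides. Since y is implicitly a function of x, the chain rule attaches a y' = dy/dx factor whenever we differentiate through y.

Set F(x, y) = (left side) − (right side), so the curve is F = 0. Differentiating each term of F:
  d/dx[7x^2] = 14x
  d/dx[xy] = x·y' + y
  d/dx[y^2] = 2y·y'
  d/dx[-4] = 0

Collecting, the y'-free part is the partial derivative in x and the y' coefficient is the partial derivative in y:
  ∂F/∂x = 14x + y
  ∂F/∂y = x + 2y

so d/dx[F(x, y(x))] = ∂F/∂x + (∂F/∂y)·y' = 0. Rearranging,
  dy/dx = -(∂F/∂x)/(∂F/∂y) = -(14x + y)/(x + 2y) = (-14x - y)/(x + 2y)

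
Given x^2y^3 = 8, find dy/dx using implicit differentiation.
Differentiate the relation implicitly: treat y = y(x) and apply the chain rule, so every y-derivative picks up a y' = dy/dx factor.

With everything moved to the left-hand side, differentiate term by term:
  d/dx[x^2y^3] = 3x^2y^2·y' + 2xy^3
  d/dx[-8] = 0

Separating the contributions that come from x directly and those that come through y:
  without y':      2xy^3
  multiplying y':  3x^2y^2

so (2xy^3) + (3x^2y^2)·y' = 0, and therefore
  dy/dx = -(2xy^3)/(3x^2y^2) = -2y/(3x)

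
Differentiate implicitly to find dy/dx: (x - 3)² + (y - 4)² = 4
Take d/dx of both sides. Since y is implicitly a function of x, the chain rule attaches a y' = dy/dx factor whenever we differentiate through y.

Set F(x, y) = (left side) − (right side), so the curve is F = 0. Differentiating each term of F:
  d/dx[(x - 3)^2] = 2x - 6
  d/dx[(y - 4)^2] = 2·y'(y - 4)
  d/dx[-4] = 0

Collecting, the y'-free part is the partial derivative in x and the y' coefficient is the partial derivative in y:
  ∂F/∂x = 2x - 6
  ∂F/∂y = 2y - 8

so d/dx[F(x, y(x))] = ∂F/∂x + (∂F/∂y)·y' = 0. Rearranging,
  dy/dx = -(∂F/∂x)/(∂F/∂y) = -(2x - 6)/(2y - 8) = (3 - x)/(y - 4)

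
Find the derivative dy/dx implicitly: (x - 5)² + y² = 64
Take d/dx of both sides. Since y is implicitly a function of x, the chain rule attaches a y' = dy/dx factor whenever we differentiate through y.

Set F(x, y) = (left side) − (right side), so the curve is F = 0. Differentiating each term of F:
  d/dx[y^2] = 2y·y'
  d/dx[(x - 5)^2] = 2x - 10
  d/dx[-64] = 0

Collecting, the y'-free part is the partial derivative in x and the y' coefficient is the partial derivative in y:
  ∂F/∂x = 2x - 10
  ∂F/∂y = 2y

so d/dx[F(x, y(x))] = ∂F/∂x + (∂F/∂y)·y' = 0. Rearranging,
  dy/dx = -(∂F/∂x)/(∂F/∂y) = -(2x - 10)/(2y) = (5 - x)/y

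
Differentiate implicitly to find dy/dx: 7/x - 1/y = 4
Apply d/dx to both sides, remembering that y depends on x. Each occurrence of y therefore brings in a y' = dy/dx via the chain rule.

With F(x, y) equal to the left-hand side minus the right, differentiate F term by term:
  d/dx[-1/y] = y'/y^2
  d/dx[7/x] = -7/x^2
  d/dx[-4] = 0
Adding these up, d/dx[F] = 0 becomes
  (-7/x^2) + (y^(-2))·y' = 0,
so isolating y',
  dy/dx = -(-7/x^2)/(y^(-2)) = 7y^2/x^2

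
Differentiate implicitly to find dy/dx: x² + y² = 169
Apply d/dx to both sides, remembering that y depends on x. Each occurrence of y therefore brings in a y' = dy/dx via the chain rule.

With F(x, y) equal to the left-hand side minus the right, differentiate F term by term:
  d/dx[x^2] = 2x
  d/dx[y^2] = 2y·y'
  d/dx[-169] = 0
Adding these up, d/dx[F] = 0 becomes
  (2x) + (2y)·y' = 0,
so isolating y',
  dy/dx = -(2x)/(2y) = -x/y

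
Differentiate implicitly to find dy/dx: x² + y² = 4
Differentiate the relation implicitly: treat y = y(x) and apply the chain rule, so every y-derivative picks up a y' = dy/dx factor.

With everything moved to the left-hand side, differentiate term by term:
  d/dx[x^2] = 2x
  d/dx[y^2] = 2y·y'
  d/dx[-4] = 0

Separating the contributions that come from x directly and those that come through y:
  without y':      2x
  multiplying y':  2y

so (2x) + (2y)·y' = 0, and therefore
  dy/dx = -(2x)/(2y) = -x/y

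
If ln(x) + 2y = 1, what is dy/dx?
Apply d/dx to both sides, remembering that y depends on x. Each occurrence of y therefore brings in a y' = dy/dx via the chain rule.

With F(x, y) equal to the left-hand side minus the right, differentiate F term by term:
  d/dx[2y] = 2·y'
  d/dx[ln(x)] = 1/x
  d/dx[-1] = 0
Adding these up, d/dx[F] = 0 becomes
  (1/x) + (2)·y' = 0,
so isolating y',
  dy/dx = -(1/x)/(2) = -1/(2x)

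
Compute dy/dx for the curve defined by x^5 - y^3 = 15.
Differentiate both sides with respect to x, treating y as y(x). By the chain rule, any term containing y contributes a factor of y' = dy/dx when we differentiate it.

Move every term to one side and write the relation as F(x, y) = 0. Term by term,
  d/dx[x^5] = 5x^4
  d/dx[-y^3] = -3y^2·y'
  d/dx[-15] = 0

The pieces without y' make up ∂F/∂x and the coefficient of y' is ∂F/∂y:
  ∂F/∂x = 5x^4,
  ∂F/∂y = -3y^2.

Since d/dx[F] = ∂F/∂x + (∂F/∂y)·y' = 0, solve for y':
  (∂F/∂y)·y' = -∂F/∂x
  dy/dx = -(∂F/∂x)/(∂F/∂y) = -(5x^4)/(-3y^2) = 5x^4/(3y^2)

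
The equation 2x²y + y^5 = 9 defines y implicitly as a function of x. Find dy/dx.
Apply d/dx to both sides, remembering that y depends on x. Each occurrence of y therefore brings in a y' = dy/dx via the chain rule.

With F(x, y) equal to the left-hand side minus the right, differentiate F term by term:
  d/dx[2x^2y] = 2x^2·y' + 4xy
  d/dx[y^5] = 5y^4·y'
  d/dx[-9] = 0
Adding these up, d/dx[F] = 0 becomes
  (4xy) + (2x^2 + 5y^4)·y' = 0,
so isolating y',
  dy/dx = -(4xy)/(2x^2 + 5y^4) = -4xy/(2x^2 + 5y^4)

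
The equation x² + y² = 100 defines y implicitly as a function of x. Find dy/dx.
Apply d/dx to both sides, remembering that y depends on x. Each occurrence of y therefore brings in a y' = dy/dx via the chain rule.

With F(x, y) equal to the left-hand side minus the right, differentiate F term by term:
  d/dx[x^2] = 2x
  d/dx[y^2] = 2y·y'
  d/dx[-100] = 0
Adding these up, d/dx[F] = 0 becomes
  (2x) + (2y)·y' = 0,
so isolating y',
  dy/dx = -(2x)/(2y) = -x/y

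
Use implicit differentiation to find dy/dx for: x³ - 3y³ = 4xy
Take d/dx of both sides. Since y is implicitly a function of x, the chain rule attaches a y' = dy/dx factor whenever we differentiate through y.

Set F(x, y) = (left side) − (right side), so the curve is F = 0. Differentiating each term of F:
  d/dx[x^3] = 3x^2
  d/dx[-4xy] = -4x·y' - 4y
  d/dx[-3y^3] = -9y^2·y'

Collecting, the y'-free part is the partial derivative in x and the y' coefficient is the partial derivative in y:
  ∂F/∂x = 3x^2 - 4y
  ∂F/∂y = -4x - 9y^2

so d/dx[F(x, y(x))] = ∂F/∂x + (∂F/∂y)·y' = 0. Rearranging,
  dy/dx = -(∂F/∂x)/(∂F/∂y) = -(3x^2 - 4y)/(-4x - 9y^2) = (3x^2 - 4y)/(4x + 9y^2)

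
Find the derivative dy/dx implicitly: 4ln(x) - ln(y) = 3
Differentiate the relation implicitly: treat y = y(x) and apply the chain rule, so every y-derivative picks up a y' = dy/dx factor.

With everything moved to the left-hand side, differentiate term by term:
  d/dx[4ln(x)] = 4/x
  d/dx[-ln(y)] = -y'/y
  d/dx[-3] = 0

Separating the contributions that come from x directly and those that come through y:
  without y':      4/x
  multiplying y':  -1/y

so (4/x) + (-1/y)·y' = 0, and therefore
  dy/dx = -(4/x)/(-1/y) = 4y/x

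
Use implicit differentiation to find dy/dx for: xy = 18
Differentiate the relation implicitly: treat y = y(x) and apply the chain rule, so every y-derivative picks up a y' = dy/dx factor.

With everything moved to the left-hand side, differentiate term by term:
  d/dx[xy] = x·y' + y
  d/dx[-18] = 0

Separating the contributions that come from x directly and those that come through y:
  without y':      y
  multiplying y':  x

so (y) + (x)·y' = 0, and therefore
  dy/dx = -(y)/(x) = -y/x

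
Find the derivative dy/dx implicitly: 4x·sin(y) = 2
Differentiate the relation implicitly: treat y = y(x) and apply the chain rule, so every y-derivative picks up a y' = dy/dx factor.

With everything moved to the left-hand side, differentiate term by term:
  d/dx[4x·sin(y)] = 4x·y'·cos(y) + 4sin(y)
  d/dx[-2] = 0

Separating the contributions that come from x directly and those that come through y:
  without y':      4sin(y)
  multiplying y':  4x·cos(y)

so (4sin(y)) + (4x·cos(y))·y' = 0, and therefore
  dy/dx = -(4sin(y))/(4x·cos(y)) = -tan(y)/x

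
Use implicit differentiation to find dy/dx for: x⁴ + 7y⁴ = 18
Differentiate the relation implicitly: treat y = y(x) and apply the chain rule, so every y-derivative picks up a y' = dy/dx factor.

With everything moved to the left-hand side, differentiate term by term:
  d/dx[x^4] = 4x^3
  d/dx[7y^4] = 28y^3·y'
  d/dx[-18] = 0

Separating the contributions that come from x directly and those that come through y:
  without y':      4x^3
  multiplying y':  28y^3

so (4x^3) + (28y^3)·y' = 0, and therefore
  dy/dx = -(4x^3)/(28y^3) = -x^3/(7y^3)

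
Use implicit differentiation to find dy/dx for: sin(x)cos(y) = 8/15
Apply d/dx to both sides, remembering that y depends on x. Each occurrence of y therefore brings in a y' = dy/dx via the chain rule.

With F(x, y) equal to the left-hand side minus the right, differentiate F term by term:
  d/dx[sin(x)·cos(y)] = -y'·sin(x)·sin(y) + cos(x)·cos(y)
  d/dx[-8/15] = 0
Adding these up, d/dx[F] = 0 becomes
  (cos(x)·cos(y)) + (-sin(x)·sin(y))·y' = 0,
so isolating y',
  dy/dx = -(cos(x)·cos(y))/(-sin(x)·sin(y)) = 1/(tan(x)·tan(y))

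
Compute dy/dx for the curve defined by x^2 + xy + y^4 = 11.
Differentiate the relation implicitly: treat y = y(x) and apply the chain rule, so every y-derivative picks up a y' = dy/dx factor.

With everything moved to the left-hand side, differentiate term by term:
  d/dx[x^2] = 2x
  d/dx[xy] = x·y' + y
  d/dx[y^4] = 4y^3·y'
  d/dx[-11] = 0

Separating the contributions that come from x directly and those that come through y:
  without y':      2x + y
  multiplying y':  x + 4y^3

so (2x + y) + (x + 4y^3)·y' = 0, and therefore
  dy/dx = -(2x + y)/(x + 4y^3) = (-2x - y)/(x + 4y^3)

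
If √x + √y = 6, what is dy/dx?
Differentiate both sides with respect to x, treating y as y(x). By the chain rule, any term containing y contributes a factor of y' = dy/dx when we differentiate it.

Move every term to one side and write the relation as F(x, y) = 0. Term by term,
  d/dx[√(x)] = 1/(2√(x))
  d/dx[√(y)] = y'/(2√(y))
  d/dx[-6] = 0

The pieces without y' make up ∂F/∂x and the coefficient of y' is ∂F/∂y:
  ∂F/∂x = 1/(2√(x)),
  ∂F/∂y = 1/(2√(y)).

Since d/dx[F] = ∂F/∂x + (∂F/∂y)·y' = 0, solve for y':
  (∂F/∂y)·y' = -∂F/∂x
  dy/dx = -(∂F/∂x)/(∂F/∂y) = -(1/(2√(x)))/(1/(2√(y))) = -√(y)/√(x)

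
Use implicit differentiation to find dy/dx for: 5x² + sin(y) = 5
Take d/dx of both sides. Since y is implicitly a function of x, the chain rule attaches a y' = dy/dx factor whenever we differentiate through y.

Set F(x, y) = (left side) − (right side), so the curve is F = 0. Differentiating each term of F:
  d/dx[5x^2] = 10x
  d/dx[sin(y)] = y'·cos(y)
  d/dx[-5] = 0

Collecting, the y'-free part is the partial derivative in x and the y' coefficient is the partial derivative in y:
  ∂F/∂x = 10x
  ∂F/∂y = cos(y)

so d/dx[F(x, y(x))] = ∂F/∂x + (∂F/∂y)·y' = 0. Rearranging,
  dy/dx = -(∂F/∂x)/(∂F/∂y) = -(10x)/(cos(y)) = -10x/cos(y)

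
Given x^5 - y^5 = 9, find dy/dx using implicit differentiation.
Take d/dx of both sides. Since y is implicitly a function of x, the chain rule attaches a y' = dy/dx factor whenever we differentiate through y.

Set F(x, y) = (left side) − (right side), so the curve is F = 0. Differentiating each term of F:
  d/dx[x^5] = 5x^4
  d/dx[-y^5] = -5y^4·y'
  d/dx[-9] = 0

Collecting, the y'-free part is the partial derivative in x and the y' coefficient is the partial derivative in y:
  ∂F/∂x = 5x^4
  ∂F/∂y = -5y^4

so d/dx[F(x, y(x))] = ∂F/∂x + (∂F/∂y)·y' = 0. Rearranging,
  dy/dx = -(∂F/∂x)/(∂F/∂y) = -(5x^4)/(-5y^4) = x^4/y^4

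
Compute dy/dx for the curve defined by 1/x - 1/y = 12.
Differentiate both sides with respect to x, treating y as y(x). By the chain rule, any term containing y contributes a factor of y' = dy/dx when we differentiate it.

Move every term to one side and write the relation as F(x, y) = 0. Term by term,
  d/dx[-1/y] = y'/y^2
  d/dx[1/x] = -1/x^2
  d/dx[-12] = 0

The pieces without y' make up ∂F/∂x and the coefficient of y' is ∂F/∂y:
  ∂F/∂x = -1/x^2,
  ∂F/∂y = y^(-2).

Since d/dx[F] = ∂F/∂x + (∂F/∂y)·y' = 0, solve for y':
  (∂F/∂y)·y' = -∂F/∂x
  dy/dx = -(∂F/∂x)/(∂F/∂y) = -(-1/x^2)/(y^(-2)) = y^2/x^2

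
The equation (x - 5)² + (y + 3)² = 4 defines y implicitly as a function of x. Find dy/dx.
Differentiate both sides with respect to x, treating y as y(x). By the chain rule, any term containing y contributes a factor of y' = dy/dx when we differentiate it.

Move every term to one side and write the relation as F(x, y) = 0. Term by term,
  d/dx[(x - 5)^2] = 2x - 10
  d/dx[(y + 3)^2] = 2·y'(y + 3)
  d/dx[-4] = 0

The pieces without y' make up ∂F/∂x and the coefficient of y' is ∂F/∂y:
  ∂F/∂x = 2x - 10,
  ∂F/∂y = 2y + 6.

Since d/dx[F] = ∂F/∂x + (∂F/∂y)·y' = 0, solve for y':
  (∂F/∂y)·y' = -∂F/∂x
  dy/dx = -(∂F/∂x)/(∂F/∂y) = -(2x - 10)/(2y + 6) = (5 - x)/(y + 3)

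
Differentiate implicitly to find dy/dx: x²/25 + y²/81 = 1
Differentiate the relation implicitly: treat y = y(x) and apply the chain rule, so every y-derivative picks up a y' = dy/dx factor.

With everything moved to the left-hand side, differentiate term by term:
  d/dx[x^2/25] = 2x/25
  d/dx[y^2/81] = 2y·y'/81
  d/dx[-1] = 0

Separating the contributions that come from x directly and those that come through y:
  without y':      2x/25
  multiplying y':  2y/81

so (2x/25) + (2y/81)·y' = 0, and therefore
  dy/dx = -(2x/25)/(2y/81) = -81x/(25y)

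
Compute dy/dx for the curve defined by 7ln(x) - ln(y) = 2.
Differentiate both sides with respect to x, treating y as y(x). By the chain rule, any term containing y contributes a factor of y' = dy/dx when we differentiate it.

Move every term to one side and write the relation as F(x, y) = 0. Term by term,
  d/dx[7ln(x)] = 7/x
  d/dx[-ln(y)] = -y'/y
  d/dx[-2] = 0

The pieces without y' make up ∂F/∂x and the coefficient of y' is ∂F/∂y:
  ∂F/∂x = 7/x,
  ∂F/∂y = -1/y.

Since d/dx[F] = ∂F/∂x + (∂F/∂y)·y' = 0, solve for y':
  (∂F/∂y)·y' = -∂F/∂x
  dy/dx = -(∂F/∂x)/(∂F/∂y) = -(7/x)/(-1/y) = 7y/x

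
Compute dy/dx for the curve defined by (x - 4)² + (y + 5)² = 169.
Differentiate the relation implicitly: treat y = y(x) and apply the chain rule, so every y-derivative picks up a y' = dy/dx factor.

With everything moved to the left-hand side, differentiate term by term:
  d/dx[(x - 4)^2] = 2x - 8
  d/dx[(y + 5)^2] = 2·y'(y + 5)
  d/dx[-169] = 0

Separating the contributions that come from x directly and those that come through y:
  without y':      2x - 8
  multiplying y':  2y + 10

so (2x - 8) + (2y + 10)·y' = 0, and therefore
  dy/dx = -(2x - 8)/(2y + 10) = (4 - x)/(y + 5)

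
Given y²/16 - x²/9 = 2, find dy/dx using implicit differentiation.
Differentiate the relation implicitly: treat y = y(x) and apply the chain rule, so every y-derivative picks up a y' = dy/dx factor.

With everything moved to the left-hand side, differentiate term by term:
  d/dx[-x^2/9] = -2x/9
  d/dx[y^2/16] = y·y'/8
  d/dx[-2] = 0

Separating the contributions that come from x directly and those that come through y:
  without y':      -2x/9
  multiplying y':  y/8

so (-2x/9) + (y/8)·y' = 0, and therefore
  dy/dx = -(-2x/9)/(y/8) = 16x/(9y)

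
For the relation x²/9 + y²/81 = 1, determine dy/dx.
Apply d/dx to both sides, remembering that y depends on x. Each occurrence of y therefore brings in a y' = dy/dx via the chain rule.

With F(x, y) equal to the left-hand side minus the right, differentiate F term by term:
  d/dx[x^2/9] = 2x/9
  d/dx[y^2/81] = 2y·y'/81
  d/dx[-1] = 0
Adding these up, d/dx[F] = 0 becomes
  (2x/9) + (2y/81)·y' = 0,
so isolating y',
  dy/dx = -(2x/9)/(2y/81) = -9x/y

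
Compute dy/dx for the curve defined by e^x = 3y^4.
Take d/dx of both sides. Since y is implicitly a function of x, the chain rule attaches a y' = dy/dx factor whenever we differentiate through y.

Set F(x, y) = (left side) − (right side), so the curve is F = 0. Differentiating each term of F:
  d/dx[-3y^4] = -12y^3·y'
  d/dx[e^(x)] = e^(x)

Collecting, the y'-free part is the partial derivative in x and the y' coefficient is the partial derivative in y:
  ∂F/∂x = e^(x)
  ∂F/∂y = -12y^3

so d/dx[F(x, y(x))] = ∂F/∂x + (∂F/∂y)·y' = 0. Rearranging,
  dy/dx = -(∂F/∂x)/(∂F/∂y) = -(e^(x))/(-12y^3) = e^(x)/(12y^3)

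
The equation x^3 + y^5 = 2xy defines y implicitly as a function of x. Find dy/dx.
Differentiate the relation implicitly: treat y = y(x) and apply the chain rule, so every y-derivative picks up a y' = dy/dx factor.

With everything moved to the left-hand side, differentiate term by term:
  d/dx[x^3] = 3x^2
  d/dx[-2xy] = -2x·y' - 2y
  d/dx[y^5] = 5y^4·y'

Separating the contributions that come from x directly and those that come through y:
  without y':      3x^2 - 2y
  multiplying y':  -2x + 5y^4

so (3x^2 - 2y) + (-2x + 5y^4)·y' = 0, and therefore
  dy/dx = -(3x^2 - 2y)/(-2x + 5y^4) = (3x^2 - 2y)/(2x - 5y^4)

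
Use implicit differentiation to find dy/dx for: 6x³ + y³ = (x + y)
Differentiate the relation implicitly: treat y = y(x) and apply the chain rule, so every y-derivative picks up a y' = dy/dx factor.

With everything moved to the left-hand side, differentiate term by term:
  d/dx[6x^3] = 18x^2
  d/dx[-x] = -1
  d/dx[y^3] = 3y^2·y'
  d/dx[-y] = -y'

Separating the contributions that come from x directly and those that come through y:
  without y':      18x^2 - 1
  multiplying y':  3y^2 - 1

so (18x^2 - 1) + (3y^2 - 1)·y' = 0, and therefore
  dy/dx = -(18x^2 - 1)/(3y^2 - 1) = (1 - 18x^2)/(3y^2 - 1)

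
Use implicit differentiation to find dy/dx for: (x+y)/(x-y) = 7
Apply d/dx to both sides, remembering that y depends on x. Each occurrence of y therefore brings in a y' = dy/dx via the chain rule.

With F(x, y) equal to the left-hand side minus the right, differentiate F term by term:
  d/dx[(x + y)/(x - y)] = (y' + 1)/(x - y) + (x + y)(y' - 1)/(x - y)^2
  d/dx[-7] = 0
Adding these up, d/dx[F] = 0 becomes
  (1/(x - y) - (x + y)/(x - y)^2) + (1/(x - y) + (x + y)/(x - y)^2)·y' = 0,
so isolating y',
  dy/dx = -(1/(x - y) - (x + y)/(x - y)^2)/(1/(x - y) + (x + y)/(x - y)^2)
        = -(-2y/(x - y)^2)/(2x/(x - y)^2) = y/x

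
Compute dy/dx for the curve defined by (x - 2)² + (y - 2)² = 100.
Apply d/dx to both sides, remembering that y depends on x. Each occurrence of y therefore brings in a y' = dy/dx via the chain rule.

With F(x, y) equal to the left-hand side minus the right, differentiate F term by term:
  d/dx[(x - 2)^2] = 2x - 4
  d/dx[(y - 2)^2] = 2·y'(y - 2)
  d/dx[-100] = 0
Adding these up, d/dx[F] = 0 becomes
  (2x - 4) + (2y - 4)·y' = 0,
so isolating y',
  dy/dx = -(2x - 4)/(2y - 4) = (2 - x)/(y - 2)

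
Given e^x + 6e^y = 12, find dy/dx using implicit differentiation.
Differentiate both sides with respect to x, treating y as y(x). By the chain rule, any term containing y contributes a factor of y' = dy/dx when we differentiate it.

Move every term to one side and write the relation as F(x, y) = 0. Term by term,
  d/dx[e^(x)] = e^(x)
  d/dx[6e^(y)] = 6·y'·e^(y)
  d/dx[-12] = 0

The pieces without y' make up ∂F/∂x and the coefficient of y' is ∂F/∂y:
  ∂F/∂x = e^(x),
  ∂F/∂y = 6e^(y).

Since d/dx[F] = ∂F/∂x + (∂F/∂y)·y' = 0, solve for y':
  (∂F/∂y)·y' = -∂F/∂x
  dy/dx = -(∂F/∂x)/(∂F/∂y) = -(e^(x))/(6e^(y)) = -e^(x - y)/6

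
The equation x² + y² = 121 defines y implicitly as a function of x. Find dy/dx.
Differentiate the relation implicitly: treat y = y(x) and apply the chain rule, so every y-derivative picks up a y' = dy/dx factor.

With everything moved to the left-hand side, differentiate term by term:
  d/dx[x^2] = 2x
  d/dx[y^2] = 2y·y'
  d/dx[-121] = 0

Separating the contributions that come from x directly and those that come through y:
  without y':      2x
  multiplying y':  2y

so (2x) + (2y)·y' = 0, and therefore
  dy/dx = -(2x)/(2y) = -x/y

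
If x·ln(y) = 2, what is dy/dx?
Take d/dx of both sides. Since y is implicitly a function of x, the chain rule attaches a y' = dy/dx factor whenever we differentiate through y.

Set F(x, y) = (left side) − (right side), so the curve is F = 0. Differentiating each term of F:
  d/dx[x·ln(y)] = x·y'/y + ln(y)
  d/dx[-2] = 0

Collecting, the y'-free part is the partial derivative in x and the y' coefficient is the partial derivative in y:
  ∂F/∂x = ln(y)
  ∂F/∂y = x/y

so d/dx[F(x, y(x))] = ∂F/∂x + (∂F/∂y)·y' = 0. Rearranging,
  dy/dx = -(∂F/∂x)/(∂F/∂y) = -(ln(y))/(x/y) = -y·ln(y)/x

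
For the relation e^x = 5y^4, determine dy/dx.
Differentiate the relation implicitly: treat y = y(x) and apply the chain rule, so every y-derivative picks up a y' = dy/dx factor.

With everything moved to the left-hand side, differentiate term by term:
  d/dx[-5y^4] = -20y^3·y'
  d/dx[e^(x)] = e^(x)

Separating the contributions that come from x directly and those that come through y:
  without y':      e^(x)
  multiplying y':  -20y^3

so (e^(x)) + (-20y^3)·y' = 0, and therefore
  dy/dx = -(e^(x))/(-20y^3) = e^(x)/(20y^3)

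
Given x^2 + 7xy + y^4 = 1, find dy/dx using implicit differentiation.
Differentiate the relation implicitly: treat y = y(x) and apply the chain rule, so every y-derivative picks up a y' = dy/dx factor.

With everything moved to the left-hand side, differentiate term by term:
  d/dx[x^2] = 2x
  d/dx[7xy] = 7x·y' + 7y
  d/dx[y^4] = 4y^3·y'
  d/dx[-1] = 0

Separating the contributions that come from x directly and those that come through y:
  without y':      2x + 7y
  multiplying y':  7x + 4y^3

so (2x + 7y) + (7x + 4y^3)·y' = 0, and therefore
  dy/dx = -(2x + 7y)/(7x + 4y^3) = (-2x - 7y)/(7x + 4y^3)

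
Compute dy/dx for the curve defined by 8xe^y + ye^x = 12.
Take d/dx of both sides. Since y is implicitly a function of x, the chain rule attaches a y' = dy/dx factor whenever we differentiate through y.

Set F(x, y) = (left side) − (right side), so the curve is F = 0. Differentiating each term of F:
  d/dx[8x·e^(y)] = 8x·y'·e^(y) + 8e^(y)
  d/dx[y·e^(x)] = y·e^(x) + y'·e^(x)
  d/dx[-12] = 0

Collecting, the y'-free part is the partial derivative in x and the y' coefficient is the partial derivative in y:
  ∂F/∂x = y·e^(x) + 8e^(y)
  ∂F/∂y = 8x·e^(y) + e^(x)

so d/dx[F(x, y(x))] = ∂F/∂x + (∂F/∂y)·y' = 0. Rearranging,
  dy/dx = -(∂F/∂x)/(∂F/∂y) = -(y·e^(x) + 8e^(y))/(8x·e^(y) + e^(x)) = (-y·e^(x) - 8e^(y))/(8x·e^(y) + e^(x))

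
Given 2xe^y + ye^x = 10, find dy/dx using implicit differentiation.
Differentiate the relation implicitly: treat y = y(x) and apply the chain rule, so every y-derivative picks up a y' = dy/dx factor.

With everything moved to the left-hand side, differentiate term by term:
  d/dx[2x·e^(y)] = 2x·y'·e^(y) + 2e^(y)
  d/dx[y·e^(x)] = y·e^(x) + y'·e^(x)
  d/dx[-10] = 0

Separating the contributions that come from x directly and those that come through y:
  without y':      y·e^(x) + 2e^(y)
  multiplying y':  2x·e^(y) + e^(x)

so (y·e^(x) + 2e^(y)) + (2x·e^(y) + e^(x))·y' = 0, and therefore
  dy/dx = -(y·e^(x) + 2e^(y))/(2x·e^(y) + e^(x)) = (-y·e^(x) - 2e^(y))/(2x·e^(y) + e^(x))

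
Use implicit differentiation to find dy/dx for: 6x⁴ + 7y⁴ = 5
Differentiate the relation implicitly: treat y = y(x) and apply the chain rule, so every y-derivative picks up a y' = dy/dx factor.

With everything moved to the left-hand side, differentiate term by term:
  d/dx[6x^4] = 24x^3
  d/dx[7y^4] = 28y^3·y'
  d/dx[-5] = 0

Separating the contributions that come from x directly and those that come through y:
  without y':      24x^3
  multiplying y':  28y^3

so (24x^3) + (28y^3)·y' = 0, and therefore
  dy/dx = -(24x^3)/(28y^3) = -6x^3/(7y^3)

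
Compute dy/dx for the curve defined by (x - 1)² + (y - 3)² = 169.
Take d/dx of both sides. Since y is implicitly a function of x, the chain rule attaches a y' = dy/dx factor whenever we differentiate through y.

Set F(x, y) = (left side) − (right side), so the curve is F = 0. Differentiating each term of F:
  d/dx[(x - 1)^2] = 2x - 2
  d/dx[(y - 3)^2] = 2·y'(y - 3)
  d/dx[-169] = 0

Collecting, the y'-free part is the partial derivative in x and the y' coefficient is the partial derivative in y:
  ∂F/∂x = 2x - 2
  ∂F/∂y = 2y - 6

so d/dx[F(x, y(x))] = ∂F/∂x + (∂F/∂y)·y' = 0. Rearranging,
  dy/dx = -(∂F/∂x)/(∂F/∂y) = -(2x - 2)/(2y - 6) = (1 - x)/(y - 3)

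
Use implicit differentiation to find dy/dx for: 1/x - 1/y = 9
Differentiate both sides with respect to x, treating y as y(x). By the chain rule, any term containing y contributes a factor of y' = dy/dx when we differentiate it.

Move every term to one side and write the relation as F(x, y) = 0. Term by term,
  d/dx[-1/y] = y'/y^2
  d/dx[1/x] = -1/x^2
  d/dx[-9] = 0

The pieces without y' make up ∂F/∂x and the coefficient of y' is ∂F/∂y:
  ∂F/∂x = -1/x^2,
  ∂F/∂y = y^(-2).

Since d/dx[F] = ∂F/∂x + (∂F/∂y)·y' = 0, solve for y':
  (∂F/∂y)·y' = -∂F/∂x
  dy/dx = -(∂F/∂x)/(∂F/∂y) = -(-1/x^2)/(y^(-2)) = y^2/x^2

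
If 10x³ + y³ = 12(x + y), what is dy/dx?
Take d/dx of both sides. Since y is implicitly a function of x, the chain rule attaches a y' = dy/dx factor whenever we differentiate through y.

Set F(x, y) = (left side) − (right side), so the curve is F = 0. Differentiating each term of F:
  d/dx[10x^3] = 30x^2
  d/dx[-12x] = -12
  d/dx[y^3] = 3y^2·y'
  d/dx[-12y] = -12·y'

Collecting, the y'-free part is the partial derivative in x and the y' coefficient is the partial derivative in y:
  ∂F/∂x = 30x^2 - 12
  ∂F/∂y = 3y^2 - 12

so d/dx[F(x, y(x))] = ∂F/∂x + (∂F/∂y)·y' = 0. Rearranging,
  dy/dx = -(∂F/∂x)/(∂F/∂y) = -(30x^2 - 12)/(3y^2 - 12) = 2(2 - 5x^2)/(y^2 - 4)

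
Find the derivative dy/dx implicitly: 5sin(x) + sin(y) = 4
Take d/dx of both sides. Since y is implicitly a function of x, the chain rule attaches a y' = dy/dx factor whenever we differentiate through y.

Set F(x, y) = (left side) − (right side), so the curve is F = 0. Differentiating each term of F:
  d/dx[5sin(x)] = 5cos(x)
  d/dx[sin(y)] = y'·cos(y)
  d/dx[-4] = 0

Collecting, the y'-free part is the partial derivative in x and the y' coefficient is the partial derivative in y:
  ∂F/∂x = 5cos(x)
  ∂F/∂y = cos(y)

so d/dx[F(x, y(x))] = ∂F/∂x + (∂F/∂y)·y' = 0. Rearranging,
  dy/dx = -(∂F/∂x)/(∂F/∂y) = -(5cos(x))/(cos(y)) = -5cos(x)/cos(y)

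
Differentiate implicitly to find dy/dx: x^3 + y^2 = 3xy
Take d/dx of both sides. Since y is implicitly a function of x, the chain rule attaches a y' = dy/dx factor whenever we differentiate through y.

Set F(x, y) = (left side) − (right side), so the curve is F = 0. Differentiating each term of F:
  d/dx[x^3] = 3x^2
  d/dx[-3xy] = -3x·y' - 3y
  d/dx[y^2] = 2y·y'

Collecting, the y'-free part is the partial derivative in x and the y' coefficient is the partial derivative in y:
  ∂F/∂x = 3x^2 - 3y
  ∂F/∂y = -3x + 2y

so d/dx[F(x, y(x))] = ∂F/∂x + (∂F/∂y)·y' = 0. Rearranging,
  dy/dx = -(∂F/∂x)/(∂F/∂y) = -(3x^2 - 3y)/(-3x + 2y) = 3(x^2 - y)/(3x - 2y)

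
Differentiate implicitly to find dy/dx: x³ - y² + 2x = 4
Differentiate the relation implicitly: treat y = y(x) and apply the chain rule, so every y-derivative picks up a y' = dy/dx factor.

With everything moved to the left-hand side, differentiate term by term:
  d/dx[x^3] = 3x^2
  d/dx[2x] = 2
  d/dx[-y^2] = -2y·y'
  d/dx[-4] = 0

Separating the contributions that come from x directly and those that come through y:
  without y':      3x^2 + 2
  multiplying y':  -2y

so (3x^2 + 2) + (-2y)·y' = 0, and therefore
  dy/dx = -(3x^2 + 2)/(-2y) = (3x^2 + 2)/(2y)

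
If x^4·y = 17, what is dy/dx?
Differentiate the relation implicitly: treat y = y(x) and apply the chain rule, so every y-derivative picks up a y' = dy/dx factor.

With everything moved to the left-hand side, differentiate term by term:
  d/dx[x^4y] = x^4·y' + 4x^3y
  d/dx[-17] = 0

Separating the contributions that come from x directly and those that come through y:
  without y':      4x^3y
  multiplying y':  x^4

so (4x^3y) + (x^4)·y' = 0, and therefore
  dy/dx = -(4x^3y)/(x^4) = -4y/x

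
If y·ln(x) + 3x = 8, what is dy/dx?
Differentiate the relation implicitly: treat y = y(x) and apply the chain rule, so every y-derivative picks up a y' = dy/dx factor.

With everything moved to the left-hand side, differentiate term by term:
  d/dx[3x] = 3
  d/dx[y·ln(x)] = y'·ln(x) + y/x
  d/dx[-8] = 0

Separating the contributions that come from x directly and those that come through y:
  without y':      3 + y/x
  multiplying y':  ln(x)

so (3 + y/x) + (ln(x))·y' = 0, and therefore
  dy/dx = -(3 + y/x)/(ln(x))
        = -((3x + y)/x)/(ln(x)) = (-3x - y)/(x·ln(x))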